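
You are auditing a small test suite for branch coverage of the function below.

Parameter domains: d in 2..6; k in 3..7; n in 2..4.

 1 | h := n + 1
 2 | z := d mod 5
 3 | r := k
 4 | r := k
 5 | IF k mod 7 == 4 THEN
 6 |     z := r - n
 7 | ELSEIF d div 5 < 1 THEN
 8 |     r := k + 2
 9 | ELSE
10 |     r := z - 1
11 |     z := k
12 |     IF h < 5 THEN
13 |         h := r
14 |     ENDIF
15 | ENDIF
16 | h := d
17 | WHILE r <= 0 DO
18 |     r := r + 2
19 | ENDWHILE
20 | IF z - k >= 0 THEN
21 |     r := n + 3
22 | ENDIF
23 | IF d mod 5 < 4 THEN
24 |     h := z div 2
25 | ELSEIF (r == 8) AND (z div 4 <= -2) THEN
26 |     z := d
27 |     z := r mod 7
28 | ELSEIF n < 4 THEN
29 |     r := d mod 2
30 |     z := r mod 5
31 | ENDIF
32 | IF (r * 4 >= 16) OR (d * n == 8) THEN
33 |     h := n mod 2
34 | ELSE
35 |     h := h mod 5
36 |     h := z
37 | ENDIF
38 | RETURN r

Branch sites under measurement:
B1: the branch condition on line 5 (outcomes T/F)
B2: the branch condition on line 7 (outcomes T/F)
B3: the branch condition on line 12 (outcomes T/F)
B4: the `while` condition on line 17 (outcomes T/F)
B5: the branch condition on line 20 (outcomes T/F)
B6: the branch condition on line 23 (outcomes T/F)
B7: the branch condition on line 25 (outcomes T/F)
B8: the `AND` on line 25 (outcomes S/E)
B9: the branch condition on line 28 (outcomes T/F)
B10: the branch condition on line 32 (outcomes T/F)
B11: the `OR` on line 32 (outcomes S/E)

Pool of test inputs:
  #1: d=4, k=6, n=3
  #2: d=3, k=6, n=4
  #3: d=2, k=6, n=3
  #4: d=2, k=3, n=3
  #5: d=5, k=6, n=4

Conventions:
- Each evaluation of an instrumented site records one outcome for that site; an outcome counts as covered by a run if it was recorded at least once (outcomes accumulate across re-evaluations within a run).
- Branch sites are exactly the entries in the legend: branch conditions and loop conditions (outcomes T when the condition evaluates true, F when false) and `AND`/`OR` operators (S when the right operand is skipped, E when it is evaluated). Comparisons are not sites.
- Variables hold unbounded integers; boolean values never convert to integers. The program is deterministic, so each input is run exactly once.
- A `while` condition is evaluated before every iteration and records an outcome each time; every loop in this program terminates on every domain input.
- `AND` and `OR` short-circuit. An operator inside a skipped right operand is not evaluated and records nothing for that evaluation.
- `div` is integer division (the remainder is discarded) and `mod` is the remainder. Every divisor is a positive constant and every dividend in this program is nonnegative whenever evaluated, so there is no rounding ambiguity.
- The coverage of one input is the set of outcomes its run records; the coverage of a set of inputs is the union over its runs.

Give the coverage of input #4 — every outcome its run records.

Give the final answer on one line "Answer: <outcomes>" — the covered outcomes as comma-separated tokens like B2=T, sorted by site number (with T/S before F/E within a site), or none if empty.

Tracing the run of input #4 (d=2, k=3, n=3):
  B1->F, B2->T, B4->F, B5->F, B6->T, B11->S, B10->T
distinct outcomes covered: B1=F, B2=T, B4=F, B5=F, B6=T, B10=T, B11=S

Answer: B1=F, B2=T, B4=F, B5=F, B6=T, B10=T, B11=S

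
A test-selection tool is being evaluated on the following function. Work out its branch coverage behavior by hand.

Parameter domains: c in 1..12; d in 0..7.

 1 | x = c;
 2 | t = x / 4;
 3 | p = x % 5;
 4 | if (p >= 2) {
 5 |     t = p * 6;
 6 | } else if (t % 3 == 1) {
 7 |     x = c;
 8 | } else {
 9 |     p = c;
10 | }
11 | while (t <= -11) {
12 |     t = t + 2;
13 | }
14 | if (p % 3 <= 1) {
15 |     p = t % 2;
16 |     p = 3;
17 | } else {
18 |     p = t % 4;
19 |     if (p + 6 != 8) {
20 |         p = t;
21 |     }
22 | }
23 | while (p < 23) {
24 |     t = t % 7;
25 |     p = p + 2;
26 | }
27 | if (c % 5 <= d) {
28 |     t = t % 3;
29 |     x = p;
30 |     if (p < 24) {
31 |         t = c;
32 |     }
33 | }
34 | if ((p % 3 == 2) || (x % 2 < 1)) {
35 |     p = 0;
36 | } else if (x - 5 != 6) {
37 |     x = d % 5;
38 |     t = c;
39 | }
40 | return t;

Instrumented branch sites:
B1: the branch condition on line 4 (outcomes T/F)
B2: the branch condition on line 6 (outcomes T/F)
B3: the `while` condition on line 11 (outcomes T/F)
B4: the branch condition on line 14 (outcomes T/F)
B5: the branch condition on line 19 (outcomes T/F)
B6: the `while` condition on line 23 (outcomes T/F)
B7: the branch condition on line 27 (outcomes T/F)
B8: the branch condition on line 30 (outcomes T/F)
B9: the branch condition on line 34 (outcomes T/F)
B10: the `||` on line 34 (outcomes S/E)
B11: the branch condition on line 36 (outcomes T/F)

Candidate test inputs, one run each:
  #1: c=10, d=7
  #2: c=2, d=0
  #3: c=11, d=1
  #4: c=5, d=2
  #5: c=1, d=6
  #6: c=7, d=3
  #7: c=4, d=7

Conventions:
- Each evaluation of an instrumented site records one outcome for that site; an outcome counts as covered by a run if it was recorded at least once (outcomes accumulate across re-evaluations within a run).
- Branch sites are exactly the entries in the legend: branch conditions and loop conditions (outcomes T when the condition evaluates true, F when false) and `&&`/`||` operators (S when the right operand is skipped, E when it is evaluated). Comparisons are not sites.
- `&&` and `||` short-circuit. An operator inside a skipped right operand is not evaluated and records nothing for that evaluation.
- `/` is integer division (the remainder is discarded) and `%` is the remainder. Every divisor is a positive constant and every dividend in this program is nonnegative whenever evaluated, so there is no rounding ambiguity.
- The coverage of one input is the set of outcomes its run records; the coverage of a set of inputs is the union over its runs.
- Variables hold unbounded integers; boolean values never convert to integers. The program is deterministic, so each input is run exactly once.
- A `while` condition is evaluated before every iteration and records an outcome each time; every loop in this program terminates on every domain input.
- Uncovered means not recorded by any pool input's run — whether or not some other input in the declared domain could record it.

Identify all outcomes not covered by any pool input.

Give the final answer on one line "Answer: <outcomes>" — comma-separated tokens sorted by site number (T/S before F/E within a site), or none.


input #1 (c=10, d=7): events B1->F, B2->F, B3->F, B4->T, B6->T, B6->T, B6->T, B6->T, B6->T, B6->T, B6->T, B6->T, B6->T, B6->T, ...; covers B1=F, B2=F, B3=F, B4=T, B6=T, B6=F, B7=T, B8=T, B9=T, B10=S
input #2 (c=2, d=0): events B1->T, B3->F, B4->F, B5->T, B6->T, B6->T, B6->T, B6->T, B6->T, B6->T, B6->F, B7->F, B10->E, B9->T; covers B1=T, B3=F, B4=F, B5=T, B6=T, B6=F, B7=F, B9=T, B10=E
input #3 (c=11, d=1): events B1->F, B2->F, B3->F, B4->F, B5->F, B6->T, B6->T, B6->T, B6->T, B6->T, B6->T, B6->T, B6->T, B6->T, ...; covers B1=F, B2=F, B3=F, B4=F, B5=F, B6=T, B6=F, B7=T, B8=F, B9=T, B10=E
input #4 (c=5, d=2): events B1->F, B2->T, B3->F, B4->T, B6->T, B6->T, B6->T, B6->T, B6->T, B6->T, B6->T, B6->T, B6->T, B6->T, ...; covers B1=F, B2=T, B3=F, B4=T, B6=T, B6=F, B7=T, B8=T, B9=T, B10=S
input #5 (c=1, d=6): events B1->F, B2->F, B3->F, B4->T, B6->T, B6->T, B6->T, B6->T, B6->T, B6->T, B6->T, B6->T, B6->T, B6->T, ...; covers B1=F, B2=F, B3=F, B4=T, B6=T, B6=F, B7=T, B8=T, B9=T, B10=S
input #6 (c=7, d=3): events B1->T, B3->F, B4->F, B5->T, B6->T, B6->T, B6->T, B6->T, B6->T, B6->T, B6->F, B7->T, B8->F, B10->E, ...; covers B1=T, B3=F, B4=F, B5=T, B6=T, B6=F, B7=T, B8=F, B9=T, B10=E
input #7 (c=4, d=7): events B1->T, B3->F, B4->T, B6->T, B6->T, B6->T, B6->T, B6->T, B6->T, B6->T, B6->T, B6->T, B6->T, B6->F, ...; covers B1=T, B3=F, B4=T, B6=T, B6=F, B7=T, B8=T, B9=T, B10=S
union over the pool: B1=T, B1=F, B2=T, B2=F, B3=F, B4=T, B4=F, B5=T, B5=F, B6=T, B6=F, B7=T, B7=F, B8=T, B8=F, B9=T, B10=S, B10=E
uncovered (4 of 22): B3=T, B9=F, B11=T, B11=F
Answer: B3=T, B9=F, B11=T, B11=F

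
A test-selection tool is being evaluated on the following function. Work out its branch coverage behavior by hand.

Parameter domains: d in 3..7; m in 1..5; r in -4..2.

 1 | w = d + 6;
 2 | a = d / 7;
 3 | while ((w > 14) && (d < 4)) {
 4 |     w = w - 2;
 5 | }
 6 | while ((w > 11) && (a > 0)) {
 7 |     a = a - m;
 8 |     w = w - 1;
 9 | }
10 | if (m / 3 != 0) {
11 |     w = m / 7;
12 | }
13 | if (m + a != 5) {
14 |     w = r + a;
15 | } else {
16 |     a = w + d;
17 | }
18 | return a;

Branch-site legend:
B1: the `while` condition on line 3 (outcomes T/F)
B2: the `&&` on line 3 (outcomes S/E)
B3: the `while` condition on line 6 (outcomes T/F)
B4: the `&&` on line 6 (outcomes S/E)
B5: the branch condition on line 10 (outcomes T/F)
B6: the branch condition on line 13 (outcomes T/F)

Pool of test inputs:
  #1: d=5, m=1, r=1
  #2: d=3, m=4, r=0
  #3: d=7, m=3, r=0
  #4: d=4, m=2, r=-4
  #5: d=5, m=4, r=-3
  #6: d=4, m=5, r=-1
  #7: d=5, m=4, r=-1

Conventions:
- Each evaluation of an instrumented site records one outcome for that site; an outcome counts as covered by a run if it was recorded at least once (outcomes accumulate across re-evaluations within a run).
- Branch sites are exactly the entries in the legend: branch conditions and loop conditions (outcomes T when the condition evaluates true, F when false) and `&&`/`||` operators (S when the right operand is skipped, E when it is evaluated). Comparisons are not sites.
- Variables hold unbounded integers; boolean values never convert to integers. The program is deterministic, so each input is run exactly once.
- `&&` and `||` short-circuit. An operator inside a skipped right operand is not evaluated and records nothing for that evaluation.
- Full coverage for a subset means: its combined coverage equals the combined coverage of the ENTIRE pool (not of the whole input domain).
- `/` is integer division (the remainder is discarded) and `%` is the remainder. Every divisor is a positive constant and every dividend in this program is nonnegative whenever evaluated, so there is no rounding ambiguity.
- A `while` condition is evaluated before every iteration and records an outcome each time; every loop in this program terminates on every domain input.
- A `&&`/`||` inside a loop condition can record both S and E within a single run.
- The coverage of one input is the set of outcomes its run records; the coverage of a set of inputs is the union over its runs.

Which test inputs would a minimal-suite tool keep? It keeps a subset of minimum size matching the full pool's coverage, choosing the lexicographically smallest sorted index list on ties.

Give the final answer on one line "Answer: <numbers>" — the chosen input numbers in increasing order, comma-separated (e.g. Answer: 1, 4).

input #1, d=5, m=1, r=1: events B2->S, B1->F, B4->S, B3->F, B5->F, B6->T; outcomes B1=F, B2=S, B3=F, B4=S, B5=F, B6=T
input #2, d=3, m=4, r=0: events B2->S, B1->F, B4->S, B3->F, B5->T, B6->T; outcomes B1=F, B2=S, B3=F, B4=S, B5=T, B6=T
input #3, d=7, m=3, r=0: events B2->S, B1->F, B4->E, B3->T, B4->E, B3->F, B5->T, B6->T; outcomes B1=F, B2=S, B3=T, B3=F, B4=E, B5=T, B6=T
input #4, d=4, m=2, r=-4: events B2->S, B1->F, B4->S, B3->F, B5->F, B6->T; outcomes B1=F, B2=S, B3=F, B4=S, B5=F, B6=T
input #5, d=5, m=4, r=-3: events B2->S, B1->F, B4->S, B3->F, B5->T, B6->T; outcomes B1=F, B2=S, B3=F, B4=S, B5=T, B6=T
input #6, d=4, m=5, r=-1: events B2->S, B1->F, B4->S, B3->F, B5->T, B6->F; outcomes B1=F, B2=S, B3=F, B4=S, B5=T, B6=F
input #7, d=5, m=4, r=-1: events B2->S, B1->F, B4->S, B3->F, B5->T, B6->T; outcomes B1=F, B2=S, B3=F, B4=S, B5=T, B6=T
together the pool reaches 10 outcomes: B1=F, B2=S, B3=T, B3=F, B4=S, B4=E, B5=T, B5=F, B6=T, B6=F
checked all size-1 subsets: none covers 10 outcomes (max 7/10)
checked all size-2 subsets: none covers 10 outcomes (max 9/10)
inputs {1, 3, 6} (size 3) cover everything; no size-3 subset with a lexicographically smaller index list covers all 10

Answer: 1, 3, 6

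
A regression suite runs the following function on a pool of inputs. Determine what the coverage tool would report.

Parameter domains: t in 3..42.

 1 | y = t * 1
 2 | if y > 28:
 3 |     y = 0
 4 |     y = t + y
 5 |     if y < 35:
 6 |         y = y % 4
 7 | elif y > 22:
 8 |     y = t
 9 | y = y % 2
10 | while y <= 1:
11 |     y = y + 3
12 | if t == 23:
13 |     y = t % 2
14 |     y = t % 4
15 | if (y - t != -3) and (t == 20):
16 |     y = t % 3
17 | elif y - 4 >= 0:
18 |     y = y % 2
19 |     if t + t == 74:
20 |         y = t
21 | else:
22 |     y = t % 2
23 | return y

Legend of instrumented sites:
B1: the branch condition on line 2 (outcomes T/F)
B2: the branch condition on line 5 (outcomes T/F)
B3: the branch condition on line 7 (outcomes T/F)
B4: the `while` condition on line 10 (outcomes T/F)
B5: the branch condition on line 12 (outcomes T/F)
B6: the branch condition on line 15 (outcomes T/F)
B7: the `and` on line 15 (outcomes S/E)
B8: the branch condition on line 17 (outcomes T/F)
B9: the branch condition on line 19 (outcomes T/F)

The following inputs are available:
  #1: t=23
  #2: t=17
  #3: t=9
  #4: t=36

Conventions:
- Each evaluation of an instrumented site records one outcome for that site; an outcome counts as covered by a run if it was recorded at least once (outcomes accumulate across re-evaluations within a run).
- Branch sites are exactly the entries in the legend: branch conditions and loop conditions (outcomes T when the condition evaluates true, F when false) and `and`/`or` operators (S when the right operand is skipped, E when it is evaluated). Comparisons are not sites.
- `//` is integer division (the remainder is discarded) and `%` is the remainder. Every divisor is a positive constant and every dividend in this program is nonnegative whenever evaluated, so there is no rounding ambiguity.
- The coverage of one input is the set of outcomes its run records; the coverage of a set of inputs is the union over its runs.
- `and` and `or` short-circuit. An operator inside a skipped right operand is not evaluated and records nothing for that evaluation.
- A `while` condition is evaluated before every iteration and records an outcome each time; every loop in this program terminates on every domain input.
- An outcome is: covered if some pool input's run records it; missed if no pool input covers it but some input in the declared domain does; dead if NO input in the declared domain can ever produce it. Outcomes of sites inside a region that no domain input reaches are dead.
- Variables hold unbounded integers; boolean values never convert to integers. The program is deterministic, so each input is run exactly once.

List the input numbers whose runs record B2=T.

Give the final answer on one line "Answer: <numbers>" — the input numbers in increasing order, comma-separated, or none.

input #1 (t=23): misses B2=T
input #2 (t=17): misses B2=T
input #3 (t=9): misses B2=T
input #4 (t=36): misses B2=T

Answer: none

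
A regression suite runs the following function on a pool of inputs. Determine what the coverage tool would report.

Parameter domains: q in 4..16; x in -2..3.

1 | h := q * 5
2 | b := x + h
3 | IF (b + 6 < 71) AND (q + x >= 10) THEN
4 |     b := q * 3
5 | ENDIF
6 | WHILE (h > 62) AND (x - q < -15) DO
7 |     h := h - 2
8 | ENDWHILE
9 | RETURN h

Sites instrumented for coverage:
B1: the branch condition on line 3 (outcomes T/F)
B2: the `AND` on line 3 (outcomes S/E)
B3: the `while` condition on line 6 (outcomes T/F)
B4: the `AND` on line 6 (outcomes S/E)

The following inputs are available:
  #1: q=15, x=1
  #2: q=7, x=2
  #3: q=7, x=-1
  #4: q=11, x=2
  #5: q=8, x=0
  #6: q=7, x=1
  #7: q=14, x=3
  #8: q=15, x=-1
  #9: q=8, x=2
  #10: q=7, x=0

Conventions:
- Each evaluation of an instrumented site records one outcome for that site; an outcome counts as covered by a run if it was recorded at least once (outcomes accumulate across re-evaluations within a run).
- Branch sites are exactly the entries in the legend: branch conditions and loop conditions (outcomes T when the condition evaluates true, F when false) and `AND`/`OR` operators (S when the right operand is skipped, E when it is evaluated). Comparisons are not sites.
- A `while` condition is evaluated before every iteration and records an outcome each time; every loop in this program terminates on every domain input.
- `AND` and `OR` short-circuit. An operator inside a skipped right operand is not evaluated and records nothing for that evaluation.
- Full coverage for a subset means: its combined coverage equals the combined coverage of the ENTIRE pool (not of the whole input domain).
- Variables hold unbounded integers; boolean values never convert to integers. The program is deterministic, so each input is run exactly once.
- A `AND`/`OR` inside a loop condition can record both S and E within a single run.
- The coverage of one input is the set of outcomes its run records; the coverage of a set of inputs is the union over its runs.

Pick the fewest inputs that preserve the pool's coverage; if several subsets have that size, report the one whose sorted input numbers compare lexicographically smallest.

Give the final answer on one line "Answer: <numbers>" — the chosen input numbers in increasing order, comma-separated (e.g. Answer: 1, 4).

input #1, q=15, x=1: outcomes B1=F, B2=S, B3=F, B4=E
input #2, q=7, x=2: outcomes B1=F, B2=E, B3=F, B4=S
input #3, q=7, x=-1: outcomes B1=F, B2=E, B3=F, B4=S
input #4, q=11, x=2: outcomes B1=T, B2=E, B3=F, B4=S
input #5, q=8, x=0: outcomes B1=F, B2=E, B3=F, B4=S
input #6, q=7, x=1: outcomes B1=F, B2=E, B3=F, B4=S
input #7, q=14, x=3: outcomes B1=F, B2=S, B3=F, B4=E
input #8, q=15, x=-1: outcomes B1=F, B2=S, B3=T, B3=F, B4=S, B4=E
input #9, q=8, x=2: outcomes B1=T, B2=E, B3=F, B4=S
input #10, q=7, x=0: outcomes B1=F, B2=E, B3=F, B4=S
together the pool reaches 8 outcomes: B1=T, B1=F, B2=S, B2=E, B3=T, B3=F, B4=S, B4=E
checked all size-1 subsets: none covers 8 outcomes (max 6/8)
at size 2, {4, 8} reaches all 8 outcomes; every lexicographically earlier size-2 subset fails

Answer: 4, 8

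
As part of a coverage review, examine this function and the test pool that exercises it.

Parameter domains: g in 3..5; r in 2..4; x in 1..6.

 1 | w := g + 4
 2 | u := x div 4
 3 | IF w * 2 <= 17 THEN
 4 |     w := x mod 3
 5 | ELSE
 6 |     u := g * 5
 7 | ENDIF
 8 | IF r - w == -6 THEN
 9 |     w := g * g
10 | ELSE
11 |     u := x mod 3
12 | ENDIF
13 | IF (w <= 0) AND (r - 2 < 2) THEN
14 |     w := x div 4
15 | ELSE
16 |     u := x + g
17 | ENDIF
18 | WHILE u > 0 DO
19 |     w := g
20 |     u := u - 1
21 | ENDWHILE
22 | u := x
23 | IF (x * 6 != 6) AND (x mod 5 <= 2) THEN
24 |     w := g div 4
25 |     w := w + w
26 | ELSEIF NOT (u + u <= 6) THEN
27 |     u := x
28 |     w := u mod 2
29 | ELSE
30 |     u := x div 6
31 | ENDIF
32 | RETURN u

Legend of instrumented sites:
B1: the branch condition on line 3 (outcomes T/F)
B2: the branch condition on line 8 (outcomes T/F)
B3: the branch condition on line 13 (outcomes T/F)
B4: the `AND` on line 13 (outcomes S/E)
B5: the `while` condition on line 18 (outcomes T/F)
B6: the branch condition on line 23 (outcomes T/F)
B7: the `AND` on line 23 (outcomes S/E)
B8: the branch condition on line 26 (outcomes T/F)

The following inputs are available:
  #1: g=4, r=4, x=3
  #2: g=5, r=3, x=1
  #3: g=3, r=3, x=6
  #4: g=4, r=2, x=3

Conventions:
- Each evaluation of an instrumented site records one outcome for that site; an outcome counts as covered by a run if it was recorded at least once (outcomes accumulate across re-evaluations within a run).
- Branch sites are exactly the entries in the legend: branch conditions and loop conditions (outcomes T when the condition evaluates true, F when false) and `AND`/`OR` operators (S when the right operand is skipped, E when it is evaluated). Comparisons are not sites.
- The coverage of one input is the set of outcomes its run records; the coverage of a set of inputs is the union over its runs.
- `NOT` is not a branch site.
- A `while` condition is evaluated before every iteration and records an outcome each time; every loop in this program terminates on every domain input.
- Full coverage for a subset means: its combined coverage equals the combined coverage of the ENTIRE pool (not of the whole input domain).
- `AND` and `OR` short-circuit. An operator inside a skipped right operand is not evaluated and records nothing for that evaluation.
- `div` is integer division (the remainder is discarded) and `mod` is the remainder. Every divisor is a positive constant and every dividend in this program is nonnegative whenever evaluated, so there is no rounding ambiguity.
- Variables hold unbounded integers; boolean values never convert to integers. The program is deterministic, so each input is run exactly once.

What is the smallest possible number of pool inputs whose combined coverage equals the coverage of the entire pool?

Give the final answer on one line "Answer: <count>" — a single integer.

input #1, g=4, r=4, x=3: events B1->T, B2->F, B4->E, B3->F, B5->T, B5->T, B5->T, B5->T, B5->T, B5->T, B5->T, B5->F, B7->E, B6->F, ...; outcomes B1=T, B2=F, B3=F, B4=E, B5=T, B5=F, B6=F, B7=E, B8=F
input #2, g=5, r=3, x=1: events B1->F, B2->T, B4->S, B3->F, B5->T, B5->T, B5->T, B5->T, B5->T, B5->T, B5->F, B7->S, B6->F, B8->F; outcomes B1=F, B2=T, B3=F, B4=S, B5=T, B5=F, B6=F, B7=S, B8=F
input #3, g=3, r=3, x=6: events B1->T, B2->F, B4->E, B3->T, B5->F, B7->E, B6->T; outcomes B1=T, B2=F, B3=T, B4=E, B5=F, B6=T, B7=E
input #4, g=4, r=2, x=3: events B1->T, B2->F, B4->E, B3->T, B5->F, B7->E, B6->F, B8->F; outcomes B1=T, B2=F, B3=T, B4=E, B5=F, B6=F, B7=E, B8=F
the full pool covers 15 outcomes: B1=T, B1=F, B2=T, B2=F, B3=T, B3=F, B4=S, B4=E, B5=T, B5=F, B6=T, B6=F, B7=S, B7=E, B8=F
size 1 is not enough: best union over all size-1 subsets is 9/15
the canonical winner is {2, 3}: size 2, full 15-outcome coverage, earliest index list among size-2 covers

Answer: 2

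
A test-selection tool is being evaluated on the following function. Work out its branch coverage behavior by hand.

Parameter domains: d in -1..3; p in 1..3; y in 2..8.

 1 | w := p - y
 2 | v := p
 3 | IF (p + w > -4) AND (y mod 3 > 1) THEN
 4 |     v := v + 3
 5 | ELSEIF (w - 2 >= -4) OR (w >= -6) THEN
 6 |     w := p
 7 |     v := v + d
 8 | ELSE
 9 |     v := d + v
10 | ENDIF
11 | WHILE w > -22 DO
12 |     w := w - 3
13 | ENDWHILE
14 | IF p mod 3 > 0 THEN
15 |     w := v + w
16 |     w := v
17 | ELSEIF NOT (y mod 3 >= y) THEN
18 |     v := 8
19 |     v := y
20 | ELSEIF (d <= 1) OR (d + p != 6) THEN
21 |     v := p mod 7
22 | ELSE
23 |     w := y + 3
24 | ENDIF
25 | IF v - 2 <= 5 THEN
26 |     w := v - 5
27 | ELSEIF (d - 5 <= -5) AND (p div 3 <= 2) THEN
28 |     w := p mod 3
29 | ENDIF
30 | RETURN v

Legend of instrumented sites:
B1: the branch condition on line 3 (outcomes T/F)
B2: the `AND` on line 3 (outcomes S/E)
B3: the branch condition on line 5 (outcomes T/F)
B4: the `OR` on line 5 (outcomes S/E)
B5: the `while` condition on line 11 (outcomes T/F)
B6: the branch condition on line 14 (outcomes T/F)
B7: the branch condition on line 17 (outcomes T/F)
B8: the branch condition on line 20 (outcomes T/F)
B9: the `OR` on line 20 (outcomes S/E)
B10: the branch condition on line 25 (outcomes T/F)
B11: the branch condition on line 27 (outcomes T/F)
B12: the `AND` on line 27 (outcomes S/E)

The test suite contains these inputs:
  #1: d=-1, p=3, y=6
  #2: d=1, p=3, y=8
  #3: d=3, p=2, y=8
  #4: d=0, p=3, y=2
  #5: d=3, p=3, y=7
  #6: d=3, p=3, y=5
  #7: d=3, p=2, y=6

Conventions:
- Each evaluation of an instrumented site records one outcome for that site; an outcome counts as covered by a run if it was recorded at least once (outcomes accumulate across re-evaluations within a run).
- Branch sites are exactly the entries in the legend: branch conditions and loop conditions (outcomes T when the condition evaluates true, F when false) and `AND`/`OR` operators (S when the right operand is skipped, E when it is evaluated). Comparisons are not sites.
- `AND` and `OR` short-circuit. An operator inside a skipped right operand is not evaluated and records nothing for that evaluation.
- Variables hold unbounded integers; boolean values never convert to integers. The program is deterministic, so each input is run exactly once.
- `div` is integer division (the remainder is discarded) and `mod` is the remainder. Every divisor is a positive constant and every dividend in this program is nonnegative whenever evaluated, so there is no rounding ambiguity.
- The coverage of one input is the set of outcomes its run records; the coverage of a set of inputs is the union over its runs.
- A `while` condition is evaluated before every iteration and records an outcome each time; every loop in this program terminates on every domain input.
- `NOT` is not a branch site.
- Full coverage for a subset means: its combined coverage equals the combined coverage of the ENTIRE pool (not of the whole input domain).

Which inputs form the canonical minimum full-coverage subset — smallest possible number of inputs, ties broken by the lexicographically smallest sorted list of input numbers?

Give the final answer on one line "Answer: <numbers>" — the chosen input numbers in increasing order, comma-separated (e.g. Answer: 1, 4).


input #1 (d=-1, p=3, y=6): covers B1=F, B2=E, B3=T, B4=E, B5=T, B5=F, B6=F, B7=T, B10=T
input #2 (d=1, p=3, y=8): covers B1=T, B2=E, B5=T, B5=F, B6=F, B7=T, B10=F, B11=F, B12=S
input #3 (d=3, p=2, y=8): covers B1=F, B2=S, B3=T, B4=E, B5=T, B5=F, B6=T, B10=T
input #4 (d=0, p=3, y=2): covers B1=T, B2=E, B5=T, B5=F, B6=F, B7=F, B8=T, B9=S, B10=T
input #5 (d=3, p=3, y=7): covers B1=F, B2=E, B3=T, B4=E, B5=T, B5=F, B6=F, B7=T, B10=T
input #6 (d=3, p=3, y=5): covers B1=T, B2=E, B5=T, B5=F, B6=F, B7=T, B10=T
input #7 (d=3, p=2, y=6): covers B1=F, B2=E, B3=T, B4=E, B5=T, B5=F, B6=T, B10=T
together the pool reaches 18 outcomes: B1=T, B1=F, B2=S, B2=E, B3=T, B4=E, B5=T, B5=F, B6=T, B6=F, B7=T, B7=F, B8=T, B9=S, B10=T, B10=F, B11=F, B12=S
every size-1 subset falls short of the 18 outcomes (best: 9/18)
every size-2 subset falls short of the 18 outcomes (best: 15/18)
at size 3, {2, 3, 4} reaches all 18 outcomes; every lexicographically earlier size-3 subset fails
Answer: 2, 3, 4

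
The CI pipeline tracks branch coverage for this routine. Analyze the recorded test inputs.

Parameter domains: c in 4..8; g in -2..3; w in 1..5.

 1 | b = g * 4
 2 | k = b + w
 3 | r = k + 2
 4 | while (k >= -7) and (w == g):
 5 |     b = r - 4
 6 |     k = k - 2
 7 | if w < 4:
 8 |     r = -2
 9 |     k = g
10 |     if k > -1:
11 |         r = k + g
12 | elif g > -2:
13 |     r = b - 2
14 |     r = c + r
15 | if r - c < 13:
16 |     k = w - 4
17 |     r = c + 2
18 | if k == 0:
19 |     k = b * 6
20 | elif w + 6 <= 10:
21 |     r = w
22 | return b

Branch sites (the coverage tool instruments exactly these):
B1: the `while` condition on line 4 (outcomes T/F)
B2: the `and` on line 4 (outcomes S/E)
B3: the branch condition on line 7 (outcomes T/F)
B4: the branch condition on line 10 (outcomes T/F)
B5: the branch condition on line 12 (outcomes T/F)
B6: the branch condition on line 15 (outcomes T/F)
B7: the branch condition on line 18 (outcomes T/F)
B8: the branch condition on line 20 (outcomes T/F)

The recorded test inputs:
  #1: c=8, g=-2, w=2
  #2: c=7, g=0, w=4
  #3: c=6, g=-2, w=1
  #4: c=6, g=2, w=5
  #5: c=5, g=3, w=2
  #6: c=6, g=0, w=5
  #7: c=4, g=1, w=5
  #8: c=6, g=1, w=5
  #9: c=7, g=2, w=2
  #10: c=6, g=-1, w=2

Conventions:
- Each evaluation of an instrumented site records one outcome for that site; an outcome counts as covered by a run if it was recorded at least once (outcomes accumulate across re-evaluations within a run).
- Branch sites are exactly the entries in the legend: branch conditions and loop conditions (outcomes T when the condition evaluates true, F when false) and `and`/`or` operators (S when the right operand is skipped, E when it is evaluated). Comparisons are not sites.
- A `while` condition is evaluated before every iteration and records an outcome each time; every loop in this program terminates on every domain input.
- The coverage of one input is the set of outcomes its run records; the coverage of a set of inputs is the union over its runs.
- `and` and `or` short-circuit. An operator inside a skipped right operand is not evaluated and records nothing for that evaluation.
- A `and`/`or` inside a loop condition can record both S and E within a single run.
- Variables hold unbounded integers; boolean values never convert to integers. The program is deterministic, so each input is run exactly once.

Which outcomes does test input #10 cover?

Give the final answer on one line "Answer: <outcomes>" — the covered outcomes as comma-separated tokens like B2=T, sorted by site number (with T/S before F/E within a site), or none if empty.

Event log for input #10 (c=6, g=-1, w=2):
  B2->E, B1->F, B3->T, B4->F, B6->T, B7->F, B8->T
collecting distinct outcomes: B1=F, B2=E, B3=T, B4=F, B6=T, B7=F, B8=T

Answer: B1=F, B2=E, B3=T, B4=F, B6=T, B7=F, B8=T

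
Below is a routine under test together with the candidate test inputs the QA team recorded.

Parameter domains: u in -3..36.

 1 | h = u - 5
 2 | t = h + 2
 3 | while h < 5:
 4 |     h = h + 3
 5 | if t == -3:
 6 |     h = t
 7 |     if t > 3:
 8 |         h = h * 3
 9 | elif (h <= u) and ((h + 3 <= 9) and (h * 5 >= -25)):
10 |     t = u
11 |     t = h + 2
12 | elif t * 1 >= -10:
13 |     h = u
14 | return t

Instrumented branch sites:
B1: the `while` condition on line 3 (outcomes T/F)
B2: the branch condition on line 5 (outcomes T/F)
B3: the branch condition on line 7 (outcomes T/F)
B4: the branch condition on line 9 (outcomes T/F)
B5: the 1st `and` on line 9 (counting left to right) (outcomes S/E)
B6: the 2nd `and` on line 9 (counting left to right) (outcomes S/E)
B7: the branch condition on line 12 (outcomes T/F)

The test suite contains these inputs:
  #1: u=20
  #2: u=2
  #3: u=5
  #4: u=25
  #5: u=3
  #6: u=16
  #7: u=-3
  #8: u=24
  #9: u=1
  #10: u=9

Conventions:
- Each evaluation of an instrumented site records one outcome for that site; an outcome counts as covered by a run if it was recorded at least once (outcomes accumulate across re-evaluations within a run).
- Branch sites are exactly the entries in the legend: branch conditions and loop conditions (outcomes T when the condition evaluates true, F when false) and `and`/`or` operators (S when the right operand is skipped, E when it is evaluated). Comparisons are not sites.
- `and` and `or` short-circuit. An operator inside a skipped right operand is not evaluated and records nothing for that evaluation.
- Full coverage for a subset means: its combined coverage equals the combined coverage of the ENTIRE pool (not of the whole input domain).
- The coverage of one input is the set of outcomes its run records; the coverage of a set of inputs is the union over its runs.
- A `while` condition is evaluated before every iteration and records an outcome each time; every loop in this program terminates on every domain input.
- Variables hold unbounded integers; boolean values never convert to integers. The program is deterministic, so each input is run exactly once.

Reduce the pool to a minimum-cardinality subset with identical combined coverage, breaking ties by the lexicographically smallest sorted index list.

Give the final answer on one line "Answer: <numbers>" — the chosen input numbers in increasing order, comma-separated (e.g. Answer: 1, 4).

#1 (u=20) -> covered: B1=F, B2=F, B4=F, B5=E, B6=S, B7=T
#2 (u=2) -> covered: B1=T, B1=F, B2=F, B4=F, B5=S, B7=T
#3 (u=5) -> covered: B1=T, B1=F, B2=F, B4=F, B5=S, B7=T
#4 (u=25) -> covered: B1=F, B2=F, B4=F, B5=E, B6=S, B7=T
#5 (u=3) -> covered: B1=T, B1=F, B2=F, B4=F, B5=S, B7=T
#6 (u=16) -> covered: B1=F, B2=F, B4=F, B5=E, B6=S, B7=T
#7 (u=-3) -> covered: B1=T, B1=F, B2=F, B4=F, B5=S, B7=T
#8 (u=24) -> covered: B1=F, B2=F, B4=F, B5=E, B6=S, B7=T
#9 (u=1) -> covered: B1=T, B1=F, B2=F, B4=F, B5=S, B7=T
#10 (u=9) -> covered: B1=T, B1=F, B2=F, B4=F, B5=E, B6=S, B7=T
pool-wide coverage (8 outcomes): B1=T, B1=F, B2=F, B4=F, B5=S, B5=E, B6=S, B7=T
no size-1 subset reaches all 8 outcomes (best union: 7/8)
size 2: inputs {1, 2} cover all 8 outcomes, and no lexicographically smaller subset of this size does

Answer: 1, 2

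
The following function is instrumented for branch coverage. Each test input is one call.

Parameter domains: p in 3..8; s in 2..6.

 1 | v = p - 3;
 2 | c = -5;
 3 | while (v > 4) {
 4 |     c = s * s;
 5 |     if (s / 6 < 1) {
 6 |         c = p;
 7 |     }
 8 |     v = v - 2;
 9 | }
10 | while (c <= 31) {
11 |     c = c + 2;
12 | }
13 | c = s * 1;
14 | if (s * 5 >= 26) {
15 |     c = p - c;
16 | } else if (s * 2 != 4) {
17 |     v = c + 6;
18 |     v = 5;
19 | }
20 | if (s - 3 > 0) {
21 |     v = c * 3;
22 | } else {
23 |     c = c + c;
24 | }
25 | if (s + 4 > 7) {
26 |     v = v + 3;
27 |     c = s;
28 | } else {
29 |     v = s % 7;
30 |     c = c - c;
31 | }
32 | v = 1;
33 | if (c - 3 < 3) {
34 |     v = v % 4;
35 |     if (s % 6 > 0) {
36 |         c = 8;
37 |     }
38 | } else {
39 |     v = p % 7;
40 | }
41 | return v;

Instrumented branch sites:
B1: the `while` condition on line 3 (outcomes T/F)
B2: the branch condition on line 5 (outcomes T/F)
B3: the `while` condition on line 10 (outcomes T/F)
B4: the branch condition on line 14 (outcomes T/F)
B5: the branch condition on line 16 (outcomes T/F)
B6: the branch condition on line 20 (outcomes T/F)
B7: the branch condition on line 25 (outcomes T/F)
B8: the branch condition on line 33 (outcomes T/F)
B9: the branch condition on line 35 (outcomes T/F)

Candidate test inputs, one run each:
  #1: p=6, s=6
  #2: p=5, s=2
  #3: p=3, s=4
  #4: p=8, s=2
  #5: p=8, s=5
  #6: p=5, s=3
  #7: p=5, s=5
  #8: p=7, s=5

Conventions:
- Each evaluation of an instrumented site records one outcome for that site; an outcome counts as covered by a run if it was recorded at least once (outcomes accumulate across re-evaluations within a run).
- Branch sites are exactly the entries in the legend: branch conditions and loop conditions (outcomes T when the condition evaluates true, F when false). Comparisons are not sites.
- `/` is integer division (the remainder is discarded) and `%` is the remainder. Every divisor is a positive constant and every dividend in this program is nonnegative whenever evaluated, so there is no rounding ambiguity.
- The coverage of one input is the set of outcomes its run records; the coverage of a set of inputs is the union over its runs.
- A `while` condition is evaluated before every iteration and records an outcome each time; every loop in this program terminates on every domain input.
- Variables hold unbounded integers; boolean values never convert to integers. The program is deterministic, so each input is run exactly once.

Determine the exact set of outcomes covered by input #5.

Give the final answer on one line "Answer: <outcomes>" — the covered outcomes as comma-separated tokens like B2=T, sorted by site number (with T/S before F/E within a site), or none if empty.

Tracing the run of input #5 (p=8, s=5):
  B1->T, B2->T, B1->F, B3->T, B3->T, B3->T, B3->T, B3->T, B3->T, B3->T
  B3->T, B3->T, B3->T, B3->T, B3->T, B3->F, B4->F, B5->T, B6->T, B7->T
  B8->T, B9->T
distinct outcomes covered: B1=T, B1=F, B2=T, B3=T, B3=F, B4=F, B5=T, B6=T, B7=T, B8=T, B9=T

Answer: B1=T, B1=F, B2=T, B3=T, B3=F, B4=F, B5=T, B6=T, B7=T, B8=T, B9=T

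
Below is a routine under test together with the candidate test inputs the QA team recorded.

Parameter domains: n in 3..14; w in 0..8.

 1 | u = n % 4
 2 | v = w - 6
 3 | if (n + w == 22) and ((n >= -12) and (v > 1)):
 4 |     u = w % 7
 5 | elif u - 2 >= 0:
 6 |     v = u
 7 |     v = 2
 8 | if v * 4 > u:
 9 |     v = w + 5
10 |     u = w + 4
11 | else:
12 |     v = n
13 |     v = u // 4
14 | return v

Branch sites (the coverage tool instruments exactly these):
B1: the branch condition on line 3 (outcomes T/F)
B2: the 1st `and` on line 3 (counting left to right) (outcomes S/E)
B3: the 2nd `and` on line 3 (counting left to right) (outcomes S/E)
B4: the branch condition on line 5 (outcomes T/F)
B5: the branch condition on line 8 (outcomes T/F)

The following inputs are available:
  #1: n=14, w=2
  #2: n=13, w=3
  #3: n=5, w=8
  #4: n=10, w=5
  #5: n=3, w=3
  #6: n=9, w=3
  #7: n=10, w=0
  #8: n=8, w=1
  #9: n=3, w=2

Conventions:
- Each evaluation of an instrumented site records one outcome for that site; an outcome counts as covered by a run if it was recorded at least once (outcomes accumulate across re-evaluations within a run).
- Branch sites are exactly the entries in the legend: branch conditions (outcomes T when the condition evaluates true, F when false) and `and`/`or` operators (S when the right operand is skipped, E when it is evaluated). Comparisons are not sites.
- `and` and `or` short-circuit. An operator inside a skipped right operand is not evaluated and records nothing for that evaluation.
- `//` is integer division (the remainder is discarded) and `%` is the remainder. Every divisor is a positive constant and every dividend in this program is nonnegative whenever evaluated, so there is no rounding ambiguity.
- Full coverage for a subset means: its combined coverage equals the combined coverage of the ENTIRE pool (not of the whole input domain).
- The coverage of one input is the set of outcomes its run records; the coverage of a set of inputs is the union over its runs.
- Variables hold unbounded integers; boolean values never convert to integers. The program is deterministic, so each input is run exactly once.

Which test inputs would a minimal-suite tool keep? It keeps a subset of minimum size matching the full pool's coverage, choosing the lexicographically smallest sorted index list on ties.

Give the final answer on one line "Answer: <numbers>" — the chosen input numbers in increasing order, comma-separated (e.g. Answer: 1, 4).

input #1 (n=14, w=2): events B2->S, B1->F, B4->T, B5->T; covers B1=F, B2=S, B4=T, B5=T
input #2 (n=13, w=3): events B2->S, B1->F, B4->F, B5->F; covers B1=F, B2=S, B4=F, B5=F
input #3 (n=5, w=8): events B2->S, B1->F, B4->F, B5->T; covers B1=F, B2=S, B4=F, B5=T
input #4 (n=10, w=5): events B2->S, B1->F, B4->T, B5->T; covers B1=F, B2=S, B4=T, B5=T
input #5 (n=3, w=3): events B2->S, B1->F, B4->T, B5->T; covers B1=F, B2=S, B4=T, B5=T
input #6 (n=9, w=3): events B2->S, B1->F, B4->F, B5->F; covers B1=F, B2=S, B4=F, B5=F
input #7 (n=10, w=0): events B2->S, B1->F, B4->T, B5->T; covers B1=F, B2=S, B4=T, B5=T
input #8 (n=8, w=1): events B2->S, B1->F, B4->F, B5->F; covers B1=F, B2=S, B4=F, B5=F
input #9 (n=3, w=2): events B2->S, B1->F, B4->T, B5->T; covers B1=F, B2=S, B4=T, B5=T
union over all inputs: B1=F, B2=S, B4=T, B4=F, B5=T, B5=F (6 outcomes)
checked all size-1 subsets: none covers 6 outcomes (max 4/6)
size 2: inputs {1, 2} cover all 6 outcomes, and no lexicographically smaller subset of this size does

Answer: 1, 2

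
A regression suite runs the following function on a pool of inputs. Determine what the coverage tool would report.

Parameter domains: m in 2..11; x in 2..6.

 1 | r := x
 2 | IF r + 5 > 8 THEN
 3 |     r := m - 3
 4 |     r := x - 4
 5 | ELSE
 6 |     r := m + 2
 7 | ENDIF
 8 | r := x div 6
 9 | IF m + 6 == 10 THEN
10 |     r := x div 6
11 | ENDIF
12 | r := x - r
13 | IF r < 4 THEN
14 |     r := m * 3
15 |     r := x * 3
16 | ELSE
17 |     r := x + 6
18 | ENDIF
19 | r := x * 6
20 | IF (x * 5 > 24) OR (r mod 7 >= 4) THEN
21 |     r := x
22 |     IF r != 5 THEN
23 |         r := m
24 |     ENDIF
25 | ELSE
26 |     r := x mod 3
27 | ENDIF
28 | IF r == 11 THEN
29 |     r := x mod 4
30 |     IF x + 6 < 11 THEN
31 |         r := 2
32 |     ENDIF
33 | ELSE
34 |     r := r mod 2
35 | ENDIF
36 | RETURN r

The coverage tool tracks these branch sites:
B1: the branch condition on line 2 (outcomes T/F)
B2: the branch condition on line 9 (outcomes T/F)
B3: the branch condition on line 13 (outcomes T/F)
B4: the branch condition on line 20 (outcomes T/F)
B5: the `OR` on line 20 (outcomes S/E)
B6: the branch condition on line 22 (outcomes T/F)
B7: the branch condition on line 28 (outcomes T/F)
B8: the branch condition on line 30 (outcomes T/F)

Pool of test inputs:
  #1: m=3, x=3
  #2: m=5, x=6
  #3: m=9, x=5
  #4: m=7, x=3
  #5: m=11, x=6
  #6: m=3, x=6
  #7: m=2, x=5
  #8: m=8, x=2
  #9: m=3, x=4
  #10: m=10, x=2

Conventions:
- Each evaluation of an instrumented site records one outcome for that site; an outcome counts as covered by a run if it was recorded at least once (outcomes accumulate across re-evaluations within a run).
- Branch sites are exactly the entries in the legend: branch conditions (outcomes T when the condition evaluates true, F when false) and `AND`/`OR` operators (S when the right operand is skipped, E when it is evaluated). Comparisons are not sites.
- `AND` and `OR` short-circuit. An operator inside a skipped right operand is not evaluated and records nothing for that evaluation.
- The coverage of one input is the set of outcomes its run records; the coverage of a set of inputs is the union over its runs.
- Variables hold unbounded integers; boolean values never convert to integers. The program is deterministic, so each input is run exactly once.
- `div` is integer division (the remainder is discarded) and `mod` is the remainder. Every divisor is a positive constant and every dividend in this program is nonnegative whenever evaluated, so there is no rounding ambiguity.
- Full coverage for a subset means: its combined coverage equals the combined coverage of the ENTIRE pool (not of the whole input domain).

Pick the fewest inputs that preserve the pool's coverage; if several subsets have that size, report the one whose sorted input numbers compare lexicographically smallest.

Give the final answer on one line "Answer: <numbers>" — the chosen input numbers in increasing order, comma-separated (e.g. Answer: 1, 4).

#1 (m=3, x=3) -> B1->F, B2->F, B3->T, B5->E, B4->T, B6->T, B7->F; covered: B1=F, B2=F, B3=T, B4=T, B5=E, B6=T, B7=F
#2 (m=5, x=6) -> B1->T, B2->F, B3->F, B5->S, B4->T, B6->T, B7->F; covered: B1=T, B2=F, B3=F, B4=T, B5=S, B6=T, B7=F
#3 (m=9, x=5) -> B1->T, B2->F, B3->F, B5->S, B4->T, B6->F, B7->F; covered: B1=T, B2=F, B3=F, B4=T, B5=S, B6=F, B7=F
#4 (m=7, x=3) -> B1->F, B2->F, B3->T, B5->E, B4->T, B6->T, B7->F; covered: B1=F, B2=F, B3=T, B4=T, B5=E, B6=T, B7=F
#5 (m=11, x=6) -> B1->T, B2->F, B3->F, B5->S, B4->T, B6->T, B7->T, B8->F; covered: B1=T, B2=F, B3=F, B4=T, B5=S, B6=T, B7=T, B8=F
#6 (m=3, x=6) -> B1->T, B2->F, B3->F, B5->S, B4->T, B6->T, B7->F; covered: B1=T, B2=F, B3=F, B4=T, B5=S, B6=T, B7=F
#7 (m=2, x=5) -> B1->T, B2->F, B3->F, B5->S, B4->T, B6->F, B7->F; covered: B1=T, B2=F, B3=F, B4=T, B5=S, B6=F, B7=F
#8 (m=8, x=2) -> B1->F, B2->F, B3->T, B5->E, B4->T, B6->T, B7->F; covered: B1=F, B2=F, B3=T, B4=T, B5=E, B6=T, B7=F
#9 (m=3, x=4) -> B1->T, B2->F, B3->F, B5->E, B4->F, B7->F; covered: B1=T, B2=F, B3=F, B4=F, B5=E, B7=F
#10 (m=10, x=2) -> B1->F, B2->F, B3->T, B5->E, B4->T, B6->T, B7->F; covered: B1=F, B2=F, B3=T, B4=T, B5=E, B6=T, B7=F
together the pool reaches 14 outcomes: B1=T, B1=F, B2=F, B3=T, B3=F, B4=T, B4=F, B5=S, B5=E, B6=T, B6=F, B7=T, B7=F, B8=F
no size-1 subset reaches all 14 outcomes (best union: 8/14)
no size-2 subset reaches all 14 outcomes (best union: 12/14)
no size-3 subset reaches all 14 outcomes (best union: 13/14)
the canonical winner is {1, 3, 5, 9}: size 4, full 14-outcome coverage, earliest index list among size-4 covers

Answer: 1, 3, 5, 9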